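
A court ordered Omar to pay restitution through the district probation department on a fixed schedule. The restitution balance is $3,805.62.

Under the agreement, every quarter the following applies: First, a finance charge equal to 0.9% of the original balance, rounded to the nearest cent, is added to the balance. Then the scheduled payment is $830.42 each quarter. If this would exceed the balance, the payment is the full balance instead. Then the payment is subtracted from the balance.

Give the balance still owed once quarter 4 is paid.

# | Opening | Interest | Payment | End bal
1 | $3,805.62 | $34.25 | $830.42 | $3,009.45
2 | $3,009.45 | $34.25 | $830.42 | $2,213.28
3 | $2,213.28 | $34.25 | $830.42 | $1,417.11
4 | $1,417.11 | $34.25 | $830.42 | $620.94

$620.94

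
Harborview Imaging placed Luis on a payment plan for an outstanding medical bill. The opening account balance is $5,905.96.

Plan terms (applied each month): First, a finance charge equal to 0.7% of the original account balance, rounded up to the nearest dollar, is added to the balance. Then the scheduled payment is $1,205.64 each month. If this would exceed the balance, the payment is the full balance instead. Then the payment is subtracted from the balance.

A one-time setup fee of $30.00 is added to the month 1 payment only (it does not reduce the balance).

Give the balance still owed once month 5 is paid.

Month 1: $5,905.96 +$42.00 interest = $5,947.96; pay $1,205.64 (+ $30.00 fee) → $4,742.32
Month 2: $4,742.32 +$42.00 interest = $4,784.32; pay $1,205.64 → $3,578.68
Month 3: $3,578.68 +$42.00 interest = $3,620.68; pay $1,205.64 → $2,415.04
Month 4: $2,415.04 +$42.00 interest = $2,457.04; pay $1,205.64 → $1,251.40
Month 5: $1,251.40 +$42.00 interest = $1,293.40; pay $1,205.64 → $87.76

$87.76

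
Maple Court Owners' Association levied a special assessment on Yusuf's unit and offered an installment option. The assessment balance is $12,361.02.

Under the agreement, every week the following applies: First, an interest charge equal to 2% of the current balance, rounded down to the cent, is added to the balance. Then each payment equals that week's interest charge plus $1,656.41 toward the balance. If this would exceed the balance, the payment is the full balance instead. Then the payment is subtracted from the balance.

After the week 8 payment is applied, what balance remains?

Week 1: opening $12,361.02; interest $247.22 → $12,608.24; payment $1,903.63; balance $10,704.61
Week 2: opening $10,704.61; interest $214.09 → $10,918.70; payment $1,870.50; balance $9,048.20
Week 3: opening $9,048.20; interest $180.96 → $9,229.16; payment $1,837.37; balance $7,391.79
Week 4: opening $7,391.79; interest $147.83 → $7,539.62; payment $1,804.24; balance $5,735.38
Week 5: opening $5,735.38; interest $114.70 → $5,850.08; payment $1,771.11; balance $4,078.97
Week 6: opening $4,078.97; interest $81.57 → $4,160.54; payment $1,737.98; balance $2,422.56
Week 7: opening $2,422.56; interest $48.45 → $2,471.01; payment $1,704.86; balance $766.15
Week 8: opening $766.15; interest $15.32 → $781.47; payment $781.47; balance $0.00

$0.00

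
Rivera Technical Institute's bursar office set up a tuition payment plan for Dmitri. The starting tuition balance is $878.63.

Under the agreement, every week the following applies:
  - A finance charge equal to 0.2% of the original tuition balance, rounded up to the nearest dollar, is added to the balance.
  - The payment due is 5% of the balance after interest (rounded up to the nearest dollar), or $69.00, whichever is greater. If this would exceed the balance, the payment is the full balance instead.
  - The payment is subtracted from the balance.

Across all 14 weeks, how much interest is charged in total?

Week 1: $878.63 +$2.00 interest = $880.63; pay $69.00 → $811.63
Week 2: $811.63 +$2.00 interest = $813.63; pay $69.00 → $744.63
Week 3: $744.63 +$2.00 interest = $746.63; pay $69.00 → $677.63
Week 4: $677.63 +$2.00 interest = $679.63; pay $69.00 → $610.63
Week 5: $610.63 +$2.00 interest = $612.63; pay $69.00 → $543.63
Week 6: $543.63 +$2.00 interest = $545.63; pay $69.00 → $476.63
Week 7: $476.63 +$2.00 interest = $478.63; pay $69.00 → $409.63
Week 8: $409.63 +$2.00 interest = $411.63; pay $69.00 → $342.63
Week 9: $342.63 +$2.00 interest = $344.63; pay $69.00 → $275.63
Week 10: $275.63 +$2.00 interest = $277.63; pay $69.00 → $208.63
Week 11: $208.63 +$2.00 interest = $210.63; pay $69.00 → $141.63
Week 12: $141.63 +$2.00 interest = $143.63; pay $69.00 → $74.63
Week 13: $74.63 +$2.00 interest = $76.63; pay $69.00 → $7.63
Week 14: $7.63 +$2.00 interest = $9.63; pay $9.63 → $0.00
Total interest: $2.00 + $2.00 + $2.00 + $2.00 + $2.00 + $2.00 + $2.00 + $2.00 + $2.00 + $2.00 + $2.00 + $2.00 + $2.00 + $2.00 = $28.00

$28.00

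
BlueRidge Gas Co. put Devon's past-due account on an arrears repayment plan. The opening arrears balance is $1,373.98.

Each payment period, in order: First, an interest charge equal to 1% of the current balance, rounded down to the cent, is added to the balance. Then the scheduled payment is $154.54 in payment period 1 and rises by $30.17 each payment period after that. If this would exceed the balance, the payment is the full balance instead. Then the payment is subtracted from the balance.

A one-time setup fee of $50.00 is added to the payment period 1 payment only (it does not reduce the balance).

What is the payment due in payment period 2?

$184.71

Payment period 1: $1,373.98 +$13.73 interest = $1,387.71; pay $154.54 (+ $50.00 fee) → $1,233.17
Payment period 2: $1,233.17 +$12.33 interest = $1,245.50; pay $184.71 → $1,060.79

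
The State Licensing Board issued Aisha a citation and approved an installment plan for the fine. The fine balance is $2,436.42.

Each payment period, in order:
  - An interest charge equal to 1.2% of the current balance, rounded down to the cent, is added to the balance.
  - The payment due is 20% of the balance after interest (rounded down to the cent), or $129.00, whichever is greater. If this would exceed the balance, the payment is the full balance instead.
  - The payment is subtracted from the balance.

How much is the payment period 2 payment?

$399.23

Payment period 1: $2,436.42 +$29.23 interest = $2,465.65; pay $493.13 → $1,972.52
Payment period 2: $1,972.52 +$23.67 interest = $1,996.19; pay $399.23 → $1,596.96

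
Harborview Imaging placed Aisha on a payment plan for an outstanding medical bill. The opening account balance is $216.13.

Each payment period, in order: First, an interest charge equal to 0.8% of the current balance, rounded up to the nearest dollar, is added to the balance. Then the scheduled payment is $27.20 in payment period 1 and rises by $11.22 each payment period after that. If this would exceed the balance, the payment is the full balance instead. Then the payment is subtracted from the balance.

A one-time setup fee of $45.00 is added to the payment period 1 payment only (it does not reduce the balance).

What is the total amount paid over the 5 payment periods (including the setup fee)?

Payment period 1: $216.13 +$2.00 interest = $218.13; pay $27.20 (+ $45.00 fee) → $190.93
Payment period 2: $190.93 +$2.00 interest = $192.93; pay $38.42 → $154.51
Payment period 3: $154.51 +$2.00 interest = $156.51; pay $49.64 → $106.87
Payment period 4: $106.87 +$1.00 interest = $107.87; pay $60.86 → $47.01
Payment period 5: $47.01 +$1.00 interest = $48.01; pay $48.01 → $0.00
Total paid: $269.13

$269.13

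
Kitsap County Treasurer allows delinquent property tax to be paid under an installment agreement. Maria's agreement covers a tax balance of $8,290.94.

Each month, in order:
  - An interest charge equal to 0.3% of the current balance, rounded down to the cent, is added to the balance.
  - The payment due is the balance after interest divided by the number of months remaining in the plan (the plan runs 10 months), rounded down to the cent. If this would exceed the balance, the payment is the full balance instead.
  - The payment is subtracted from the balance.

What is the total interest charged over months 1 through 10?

Month 1: opening $8,290.94; interest $24.87 → $8,315.81; payment $831.58; balance $7,484.23
Month 2: opening $7,484.23; interest $22.45 → $7,506.68; payment $834.07; balance $6,672.61
Month 3: opening $6,672.61; interest $20.01 → $6,692.62; payment $836.57; balance $5,856.05
Month 4: opening $5,856.05; interest $17.56 → $5,873.61; payment $839.08; balance $5,034.53
Month 5: opening $5,034.53; interest $15.10 → $5,049.63; payment $841.60; balance $4,208.03
Month 6: opening $4,208.03; interest $12.62 → $4,220.65; payment $844.13; balance $3,376.52
Month 7: opening $3,376.52; interest $10.12 → $3,386.64; payment $846.66; balance $2,539.98
Month 8: opening $2,539.98; interest $7.61 → $2,547.59; payment $849.19; balance $1,698.40
Month 9: opening $1,698.40; interest $5.09 → $1,703.49; payment $851.74; balance $851.75
Month 10: opening $851.75; interest $2.55 → $854.30; payment $854.30; balance $0.00
Total interest: $24.87 + $22.45 + $20.01 + $17.56 + $15.10 + $12.62 + $10.12 + $7.61 + $5.09 + $2.55 = $137.98

$137.98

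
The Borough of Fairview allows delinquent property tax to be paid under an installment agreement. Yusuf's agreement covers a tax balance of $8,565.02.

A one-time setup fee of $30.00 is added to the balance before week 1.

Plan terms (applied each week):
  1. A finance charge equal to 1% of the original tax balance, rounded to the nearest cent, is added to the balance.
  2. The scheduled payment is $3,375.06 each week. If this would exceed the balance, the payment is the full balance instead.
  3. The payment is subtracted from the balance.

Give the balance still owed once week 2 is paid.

Week 1: opening $8,595.02; interest $85.65 → $8,680.67; payment $3,375.06; balance $5,305.61
Week 2: opening $5,305.61; interest $85.65 → $5,391.26; payment $3,375.06; balance $2,016.20

$2,016.20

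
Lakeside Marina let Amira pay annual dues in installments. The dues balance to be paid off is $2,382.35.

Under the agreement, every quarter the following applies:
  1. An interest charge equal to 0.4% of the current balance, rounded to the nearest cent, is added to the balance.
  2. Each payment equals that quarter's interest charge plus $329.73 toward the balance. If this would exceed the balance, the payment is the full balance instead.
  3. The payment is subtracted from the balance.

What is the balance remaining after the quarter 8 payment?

Quarter 1: $2,382.35 +$9.53 interest = $2,391.88; pay $339.26 → $2,052.62
Quarter 2: $2,052.62 +$8.21 interest = $2,060.83; pay $337.94 → $1,722.89
Quarter 3: $1,722.89 +$6.89 interest = $1,729.78; pay $336.62 → $1,393.16
Quarter 4: $1,393.16 +$5.57 interest = $1,398.73; pay $335.30 → $1,063.43
Quarter 5: $1,063.43 +$4.25 interest = $1,067.68; pay $333.98 → $733.70
Quarter 6: $733.70 +$2.93 interest = $736.63; pay $332.66 → $403.97
Quarter 7: $403.97 +$1.62 interest = $405.59; pay $331.35 → $74.24
Quarter 8: $74.24 +$0.30 interest = $74.54; pay $74.54 → $0.00

$0.00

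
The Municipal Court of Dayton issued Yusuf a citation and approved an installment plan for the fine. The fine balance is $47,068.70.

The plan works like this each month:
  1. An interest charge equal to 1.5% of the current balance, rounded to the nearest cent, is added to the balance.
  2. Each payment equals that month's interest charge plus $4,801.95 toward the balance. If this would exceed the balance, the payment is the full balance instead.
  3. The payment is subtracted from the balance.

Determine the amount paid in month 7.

# | Opening | Interest | Payment | End bal
1 | $47,068.70 | $706.03 | $5,507.98 | $42,266.75
2 | $42,266.75 | $634.00 | $5,435.95 | $37,464.80
3 | $37,464.80 | $561.97 | $5,363.92 | $32,662.85
4 | $32,662.85 | $489.94 | $5,291.89 | $27,860.90
5 | $27,860.90 | $417.91 | $5,219.86 | $23,058.95
6 | $23,058.95 | $345.88 | $5,147.83 | $18,257.00
7 | $18,257.00 | $273.86 | $5,075.81 | $13,455.05

$5,075.81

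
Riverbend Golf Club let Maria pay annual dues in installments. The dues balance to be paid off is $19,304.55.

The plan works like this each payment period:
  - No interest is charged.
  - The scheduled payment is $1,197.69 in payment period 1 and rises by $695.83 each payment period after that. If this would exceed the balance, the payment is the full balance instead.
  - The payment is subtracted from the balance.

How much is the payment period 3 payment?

Payment period 1: $19,304.55 − $1,197.69 → $18,106.86
Payment period 2: $18,106.86 − $1,893.52 → $16,213.34
Payment period 3: $16,213.34 − $2,589.35 → $13,623.99

$2,589.35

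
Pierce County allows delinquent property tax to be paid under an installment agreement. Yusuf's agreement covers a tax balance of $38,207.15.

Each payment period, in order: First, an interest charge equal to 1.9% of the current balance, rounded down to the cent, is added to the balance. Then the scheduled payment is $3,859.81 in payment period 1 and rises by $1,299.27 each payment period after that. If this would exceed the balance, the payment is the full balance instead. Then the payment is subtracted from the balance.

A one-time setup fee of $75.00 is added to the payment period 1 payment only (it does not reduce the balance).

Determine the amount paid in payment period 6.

Payment period 1: opening $38,207.15; interest $725.93 → $38,933.08; payment $3,859.81 (+ $75.00 fee); balance $35,073.27
Payment period 2: opening $35,073.27; interest $666.39 → $35,739.66; payment $5,159.08; balance $30,580.58
Payment period 3: opening $30,580.58; interest $581.03 → $31,161.61; payment $6,458.35; balance $24,703.26
Payment period 4: opening $24,703.26; interest $469.36 → $25,172.62; payment $7,757.62; balance $17,415.00
Payment period 5: opening $17,415.00; interest $330.88 → $17,745.88; payment $9,056.89; balance $8,688.99
Payment period 6: opening $8,688.99; interest $165.09 → $8,854.08; payment $8,854.08; balance $0.00

$8,854.08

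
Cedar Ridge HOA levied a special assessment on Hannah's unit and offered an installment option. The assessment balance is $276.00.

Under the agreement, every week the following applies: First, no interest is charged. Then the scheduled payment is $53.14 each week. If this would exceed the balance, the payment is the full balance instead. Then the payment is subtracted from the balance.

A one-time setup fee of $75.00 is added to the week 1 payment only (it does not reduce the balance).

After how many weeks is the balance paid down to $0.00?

6

Week 1: $276.00 − $53.14 (+ $75.00 fee) → $222.86
Week 2: $222.86 − $53.14 → $169.72
Week 3: $169.72 − $53.14 → $116.58
Week 4: $116.58 − $53.14 → $63.44
Week 5: $63.44 − $53.14 → $10.30
Week 6: $10.30 − $10.30 → $0.00
Balance reaches $0.00 in week 6.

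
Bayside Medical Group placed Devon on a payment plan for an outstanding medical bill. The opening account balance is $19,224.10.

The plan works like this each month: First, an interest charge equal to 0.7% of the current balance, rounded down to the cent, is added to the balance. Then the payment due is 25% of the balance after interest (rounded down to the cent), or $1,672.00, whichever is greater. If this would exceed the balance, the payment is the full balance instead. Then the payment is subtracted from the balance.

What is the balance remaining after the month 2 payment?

Month 1: $19,224.10 +$134.56 interest = $19,358.66; pay $4,839.66 → $14,519.00
Month 2: $14,519.00 +$101.63 interest = $14,620.63; pay $3,655.15 → $10,965.48

$10,965.48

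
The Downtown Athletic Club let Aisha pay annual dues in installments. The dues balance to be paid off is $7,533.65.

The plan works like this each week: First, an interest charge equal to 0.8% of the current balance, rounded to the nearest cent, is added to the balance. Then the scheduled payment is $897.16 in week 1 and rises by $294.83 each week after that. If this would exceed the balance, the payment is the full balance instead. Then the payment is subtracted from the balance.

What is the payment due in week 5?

$2,076.48

# | Opening | Interest | Payment | End bal
1 | $7,533.65 | $60.27 | $897.16 | $6,696.76
2 | $6,696.76 | $53.57 | $1,191.99 | $5,558.34
3 | $5,558.34 | $44.47 | $1,486.82 | $4,115.99
4 | $4,115.99 | $32.93 | $1,781.65 | $2,367.27
5 | $2,367.27 | $18.94 | $2,076.48 | $309.73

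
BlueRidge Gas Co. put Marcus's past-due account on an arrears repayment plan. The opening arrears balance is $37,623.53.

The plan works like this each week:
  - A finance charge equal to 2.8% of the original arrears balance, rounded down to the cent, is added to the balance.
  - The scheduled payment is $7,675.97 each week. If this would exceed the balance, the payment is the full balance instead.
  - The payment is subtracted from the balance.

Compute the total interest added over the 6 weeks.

$6,320.70

# | Opening | Interest | Payment | End bal
1 | $37,623.53 | $1,053.45 | $7,675.97 | $31,001.01
2 | $31,001.01 | $1,053.45 | $7,675.97 | $24,378.49
3 | $24,378.49 | $1,053.45 | $7,675.97 | $17,755.97
4 | $17,755.97 | $1,053.45 | $7,675.97 | $11,133.45
5 | $11,133.45 | $1,053.45 | $7,675.97 | $4,510.93
6 | $4,510.93 | $1,053.45 | $5,564.38 | $0.00
Total interest: $1,053.45 + $1,053.45 + $1,053.45 + $1,053.45 + $1,053.45 + $1,053.45 = $6,320.70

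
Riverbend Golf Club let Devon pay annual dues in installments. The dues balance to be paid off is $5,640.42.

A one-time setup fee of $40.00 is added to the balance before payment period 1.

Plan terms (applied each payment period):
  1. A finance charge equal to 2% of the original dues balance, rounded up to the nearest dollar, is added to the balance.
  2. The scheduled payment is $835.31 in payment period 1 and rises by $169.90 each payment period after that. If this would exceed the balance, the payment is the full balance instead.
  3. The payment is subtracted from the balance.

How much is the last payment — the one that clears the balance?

$482.87

Payment period 1: $5,680.42 +$113.00 interest = $5,793.42; pay $835.31 → $4,958.11
Payment period 2: $4,958.11 +$113.00 interest = $5,071.11; pay $1,005.21 → $4,065.90
Payment period 3: $4,065.90 +$113.00 interest = $4,178.90; pay $1,175.11 → $3,003.79
Payment period 4: $3,003.79 +$113.00 interest = $3,116.79; pay $1,345.01 → $1,771.78
Payment period 5: $1,771.78 +$113.00 interest = $1,884.78; pay $1,514.91 → $369.87
Payment period 6: $369.87 +$113.00 interest = $482.87; pay $482.87 → $0.00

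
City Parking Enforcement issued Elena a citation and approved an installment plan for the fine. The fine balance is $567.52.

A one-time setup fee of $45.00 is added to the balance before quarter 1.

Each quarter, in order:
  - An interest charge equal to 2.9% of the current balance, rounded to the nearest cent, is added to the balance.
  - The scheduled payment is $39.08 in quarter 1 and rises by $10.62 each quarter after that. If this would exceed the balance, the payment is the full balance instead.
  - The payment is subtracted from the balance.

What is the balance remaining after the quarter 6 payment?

$309.38

# | Opening | Interest | Payment | End bal
1 | $612.52 | $17.76 | $39.08 | $591.20
2 | $591.20 | $17.14 | $49.70 | $558.64
3 | $558.64 | $16.20 | $60.32 | $514.52
4 | $514.52 | $14.92 | $70.94 | $458.50
5 | $458.50 | $13.30 | $81.56 | $390.24
6 | $390.24 | $11.32 | $92.18 | $309.38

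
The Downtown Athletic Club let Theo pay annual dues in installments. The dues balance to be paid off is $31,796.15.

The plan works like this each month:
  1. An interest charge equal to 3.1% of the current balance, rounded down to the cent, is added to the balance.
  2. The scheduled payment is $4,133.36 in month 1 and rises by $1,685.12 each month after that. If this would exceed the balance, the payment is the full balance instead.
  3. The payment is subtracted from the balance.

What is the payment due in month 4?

Month 1: opening $31,796.15; interest $985.68 → $32,781.83; payment $4,133.36; balance $28,648.47
Month 2: opening $28,648.47; interest $888.10 → $29,536.57; payment $5,818.48; balance $23,718.09
Month 3: opening $23,718.09; interest $735.26 → $24,453.35; payment $7,503.60; balance $16,949.75
Month 4: opening $16,949.75; interest $525.44 → $17,475.19; payment $9,188.72; balance $8,286.47

$9,188.72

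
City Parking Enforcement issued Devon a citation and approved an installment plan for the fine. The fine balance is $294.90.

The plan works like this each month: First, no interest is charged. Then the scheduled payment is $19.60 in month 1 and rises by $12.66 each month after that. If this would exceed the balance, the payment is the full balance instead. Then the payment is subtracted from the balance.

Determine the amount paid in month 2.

Month 1: opening $294.90; payment $19.60; balance $275.30
Month 2: opening $275.30; payment $32.26; balance $243.04

$32.26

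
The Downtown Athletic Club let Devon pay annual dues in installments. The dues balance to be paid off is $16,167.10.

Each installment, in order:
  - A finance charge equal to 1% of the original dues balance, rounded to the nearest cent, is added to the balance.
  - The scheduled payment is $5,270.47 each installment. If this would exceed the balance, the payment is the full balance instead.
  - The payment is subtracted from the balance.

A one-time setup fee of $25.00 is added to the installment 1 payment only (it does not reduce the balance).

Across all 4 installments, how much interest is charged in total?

$646.68

Installment 1: opening $16,167.10; interest $161.67 → $16,328.77; payment $5,270.47 (+ $25.00 fee); balance $11,058.30
Installment 2: opening $11,058.30; interest $161.67 → $11,219.97; payment $5,270.47; balance $5,949.50
Installment 3: opening $5,949.50; interest $161.67 → $6,111.17; payment $5,270.47; balance $840.70
Installment 4: opening $840.70; interest $161.67 → $1,002.37; payment $1,002.37; balance $0.00
Total interest: $161.67 + $161.67 + $161.67 + $161.67 = $646.68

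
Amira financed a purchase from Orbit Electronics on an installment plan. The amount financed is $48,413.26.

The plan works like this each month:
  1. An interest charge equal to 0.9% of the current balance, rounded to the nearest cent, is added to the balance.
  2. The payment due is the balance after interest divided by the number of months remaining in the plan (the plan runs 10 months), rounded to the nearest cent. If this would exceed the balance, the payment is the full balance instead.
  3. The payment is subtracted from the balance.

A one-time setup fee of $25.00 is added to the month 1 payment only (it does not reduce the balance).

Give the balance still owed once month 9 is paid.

Month 1: opening $48,413.26; interest $435.72 → $48,848.98; payment $4,884.90 (+ $25.00 fee); balance $43,964.08
Month 2: opening $43,964.08; interest $395.68 → $44,359.76; payment $4,928.86; balance $39,430.90
Month 3: opening $39,430.90; interest $354.88 → $39,785.78; payment $4,973.22; balance $34,812.56
Month 4: opening $34,812.56; interest $313.31 → $35,125.87; payment $5,017.98; balance $30,107.89
Month 5: opening $30,107.89; interest $270.97 → $30,378.86; payment $5,063.14; balance $25,315.72
Month 6: opening $25,315.72; interest $227.84 → $25,543.56; payment $5,108.71; balance $20,434.85
Month 7: opening $20,434.85; interest $183.91 → $20,618.76; payment $5,154.69; balance $15,464.07
Month 8: opening $15,464.07; interest $139.18 → $15,603.25; payment $5,201.08; balance $10,402.17
Month 9: opening $10,402.17; interest $93.62 → $10,495.79; payment $5,247.90; balance $5,247.89

$5,247.89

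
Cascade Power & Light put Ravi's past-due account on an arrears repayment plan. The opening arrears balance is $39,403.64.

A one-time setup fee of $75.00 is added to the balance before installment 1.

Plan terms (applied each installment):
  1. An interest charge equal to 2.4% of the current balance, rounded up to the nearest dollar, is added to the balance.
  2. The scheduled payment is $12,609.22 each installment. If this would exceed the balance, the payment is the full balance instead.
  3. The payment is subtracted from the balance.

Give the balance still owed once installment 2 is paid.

$15,876.20

Installment 1: opening $39,478.64; interest $948.00 → $40,426.64; payment $12,609.22; balance $27,817.42
Installment 2: opening $27,817.42; interest $668.00 → $28,485.42; payment $12,609.22; balance $15,876.20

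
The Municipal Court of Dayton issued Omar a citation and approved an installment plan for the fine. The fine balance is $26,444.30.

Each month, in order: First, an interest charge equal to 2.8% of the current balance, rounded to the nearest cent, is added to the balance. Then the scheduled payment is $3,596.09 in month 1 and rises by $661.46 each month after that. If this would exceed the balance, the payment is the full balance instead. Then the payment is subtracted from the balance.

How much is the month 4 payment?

$5,580.47

# | Opening | Interest | Payment | End bal
1 | $26,444.30 | $740.44 | $3,596.09 | $23,588.65
2 | $23,588.65 | $660.48 | $4,257.55 | $19,991.58
3 | $19,991.58 | $559.76 | $4,919.01 | $15,632.33
4 | $15,632.33 | $437.71 | $5,580.47 | $10,489.57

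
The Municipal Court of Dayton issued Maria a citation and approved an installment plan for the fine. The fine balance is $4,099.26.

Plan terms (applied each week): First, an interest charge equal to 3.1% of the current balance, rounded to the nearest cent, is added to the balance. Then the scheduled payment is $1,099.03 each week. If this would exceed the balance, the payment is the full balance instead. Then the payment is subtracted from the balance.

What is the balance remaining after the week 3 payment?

$1,092.08

Week 1: opening $4,099.26; interest $127.08 → $4,226.34; payment $1,099.03; balance $3,127.31
Week 2: opening $3,127.31; interest $96.95 → $3,224.26; payment $1,099.03; balance $2,125.23
Week 3: opening $2,125.23; interest $65.88 → $2,191.11; payment $1,099.03; balance $1,092.08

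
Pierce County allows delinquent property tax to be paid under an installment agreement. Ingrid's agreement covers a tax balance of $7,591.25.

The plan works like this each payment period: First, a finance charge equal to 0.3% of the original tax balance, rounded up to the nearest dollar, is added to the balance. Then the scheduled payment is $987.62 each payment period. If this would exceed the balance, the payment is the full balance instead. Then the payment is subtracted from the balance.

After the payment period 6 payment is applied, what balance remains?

$1,803.53

Payment period 1: $7,591.25 +$23.00 interest = $7,614.25; pay $987.62 → $6,626.63
Payment period 2: $6,626.63 +$23.00 interest = $6,649.63; pay $987.62 → $5,662.01
Payment period 3: $5,662.01 +$23.00 interest = $5,685.01; pay $987.62 → $4,697.39
Payment period 4: $4,697.39 +$23.00 interest = $4,720.39; pay $987.62 → $3,732.77
Payment period 5: $3,732.77 +$23.00 interest = $3,755.77; pay $987.62 → $2,768.15
Payment period 6: $2,768.15 +$23.00 interest = $2,791.15; pay $987.62 → $1,803.53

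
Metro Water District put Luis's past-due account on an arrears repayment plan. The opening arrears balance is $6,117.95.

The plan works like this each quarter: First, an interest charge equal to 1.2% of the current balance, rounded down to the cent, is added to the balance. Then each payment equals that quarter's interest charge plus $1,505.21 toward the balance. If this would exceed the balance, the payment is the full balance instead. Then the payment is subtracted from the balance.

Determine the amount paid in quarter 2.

$1,560.56

Quarter 1: opening $6,117.95; interest $73.41 → $6,191.36; payment $1,578.62; balance $4,612.74
Quarter 2: opening $4,612.74; interest $55.35 → $4,668.09; payment $1,560.56; balance $3,107.53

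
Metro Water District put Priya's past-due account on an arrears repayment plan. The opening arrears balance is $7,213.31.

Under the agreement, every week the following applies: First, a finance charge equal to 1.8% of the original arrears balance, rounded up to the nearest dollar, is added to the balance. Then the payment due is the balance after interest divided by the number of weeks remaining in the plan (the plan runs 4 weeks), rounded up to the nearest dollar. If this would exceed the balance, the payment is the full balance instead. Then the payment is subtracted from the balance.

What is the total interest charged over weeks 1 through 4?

# | Opening | Interest | Payment | End bal
1 | $7,213.31 | $130.00 | $1,836.00 | $5,507.31
2 | $5,507.31 | $130.00 | $1,880.00 | $3,757.31
3 | $3,757.31 | $130.00 | $1,944.00 | $1,943.31
4 | $1,943.31 | $130.00 | $2,073.31 | $0.00
Total interest: $130.00 + $130.00 + $130.00 + $130.00 = $520.00

$520.00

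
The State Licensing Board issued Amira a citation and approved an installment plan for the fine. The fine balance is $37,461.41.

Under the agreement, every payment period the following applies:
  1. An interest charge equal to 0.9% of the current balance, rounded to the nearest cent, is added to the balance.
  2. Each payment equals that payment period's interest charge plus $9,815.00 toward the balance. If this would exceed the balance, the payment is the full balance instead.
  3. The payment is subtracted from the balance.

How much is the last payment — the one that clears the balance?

Payment period 1: opening $37,461.41; interest $337.15 → $37,798.56; payment $10,152.15; balance $27,646.41
Payment period 2: opening $27,646.41; interest $248.82 → $27,895.23; payment $10,063.82; balance $17,831.41
Payment period 3: opening $17,831.41; interest $160.48 → $17,991.89; payment $9,975.48; balance $8,016.41
Payment period 4: opening $8,016.41; interest $72.15 → $8,088.56; payment $8,088.56; balance $0.00

$8,088.56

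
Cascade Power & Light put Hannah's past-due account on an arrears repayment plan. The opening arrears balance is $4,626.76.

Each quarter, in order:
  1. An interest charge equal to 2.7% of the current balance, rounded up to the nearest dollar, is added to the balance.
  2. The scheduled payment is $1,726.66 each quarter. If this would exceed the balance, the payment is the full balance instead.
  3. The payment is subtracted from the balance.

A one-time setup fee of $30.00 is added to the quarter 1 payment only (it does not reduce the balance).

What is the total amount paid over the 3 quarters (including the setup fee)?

$4,901.76

# | Opening | Interest | Payment | Fee | End bal
1 | $4,626.76 | $125.00 | $1,726.66 | $30.00 | $3,025.10
2 | $3,025.10 | $82.00 | $1,726.66 | — | $1,380.44
3 | $1,380.44 | $38.00 | $1,418.44 | — | $0.00
Total paid: $4,901.76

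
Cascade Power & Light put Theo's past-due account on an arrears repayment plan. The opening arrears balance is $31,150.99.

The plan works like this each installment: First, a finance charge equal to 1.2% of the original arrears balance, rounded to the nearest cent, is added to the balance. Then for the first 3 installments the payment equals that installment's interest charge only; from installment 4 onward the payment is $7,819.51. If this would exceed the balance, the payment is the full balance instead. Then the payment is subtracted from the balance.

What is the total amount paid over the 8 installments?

Installment 1: opening $31,150.99; interest $373.81 → $31,524.80; payment $373.81; balance $31,150.99
Installment 2: opening $31,150.99; interest $373.81 → $31,524.80; payment $373.81; balance $31,150.99
Installment 3: opening $31,150.99; interest $373.81 → $31,524.80; payment $373.81; balance $31,150.99
Installment 4: opening $31,150.99; interest $373.81 → $31,524.80; payment $7,819.51; balance $23,705.29
Installment 5: opening $23,705.29; interest $373.81 → $24,079.10; payment $7,819.51; balance $16,259.59
Installment 6: opening $16,259.59; interest $373.81 → $16,633.40; payment $7,819.51; balance $8,813.89
Installment 7: opening $8,813.89; interest $373.81 → $9,187.70; payment $7,819.51; balance $1,368.19
Installment 8: opening $1,368.19; interest $373.81 → $1,742.00; payment $1,742.00; balance $0.00
Total paid: $34,141.47

$34,141.47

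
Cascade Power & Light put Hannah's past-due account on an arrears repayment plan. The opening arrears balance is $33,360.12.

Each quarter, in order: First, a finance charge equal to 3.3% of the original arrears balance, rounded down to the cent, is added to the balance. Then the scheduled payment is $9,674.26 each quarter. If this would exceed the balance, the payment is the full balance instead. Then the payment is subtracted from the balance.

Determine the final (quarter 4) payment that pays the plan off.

Quarter 1: $33,360.12 +$1,100.88 interest = $34,461.00; pay $9,674.26 → $24,786.74
Quarter 2: $24,786.74 +$1,100.88 interest = $25,887.62; pay $9,674.26 → $16,213.36
Quarter 3: $16,213.36 +$1,100.88 interest = $17,314.24; pay $9,674.26 → $7,639.98
Quarter 4: $7,639.98 +$1,100.88 interest = $8,740.86; pay $8,740.86 → $0.00

$8,740.86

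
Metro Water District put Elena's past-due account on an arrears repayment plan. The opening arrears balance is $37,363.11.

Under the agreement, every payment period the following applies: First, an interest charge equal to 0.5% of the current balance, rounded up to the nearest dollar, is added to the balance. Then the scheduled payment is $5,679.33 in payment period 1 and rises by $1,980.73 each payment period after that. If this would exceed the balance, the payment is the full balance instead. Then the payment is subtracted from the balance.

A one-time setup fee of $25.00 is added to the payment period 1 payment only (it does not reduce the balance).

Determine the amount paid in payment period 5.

$3,322.41

# | Opening | Interest | Payment | Fee | End bal
1 | $37,363.11 | $187.00 | $5,679.33 | $25.00 | $31,870.78
2 | $31,870.78 | $160.00 | $7,660.06 | — | $24,370.72
3 | $24,370.72 | $122.00 | $9,640.79 | — | $14,851.93
4 | $14,851.93 | $75.00 | $11,621.52 | — | $3,305.41
5 | $3,305.41 | $17.00 | $3,322.41 | — | $0.00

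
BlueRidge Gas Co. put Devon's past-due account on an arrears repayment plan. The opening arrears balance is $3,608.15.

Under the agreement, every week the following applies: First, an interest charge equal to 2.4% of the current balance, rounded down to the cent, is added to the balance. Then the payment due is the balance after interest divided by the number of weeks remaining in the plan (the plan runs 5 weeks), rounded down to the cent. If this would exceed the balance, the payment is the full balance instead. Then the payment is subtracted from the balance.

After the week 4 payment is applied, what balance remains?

$793.44

Week 1: opening $3,608.15; interest $86.59 → $3,694.74; payment $738.94; balance $2,955.80
Week 2: opening $2,955.80; interest $70.93 → $3,026.73; payment $756.68; balance $2,270.05
Week 3: opening $2,270.05; interest $54.48 → $2,324.53; payment $774.84; balance $1,549.69
Week 4: opening $1,549.69; interest $37.19 → $1,586.88; payment $793.44; balance $793.44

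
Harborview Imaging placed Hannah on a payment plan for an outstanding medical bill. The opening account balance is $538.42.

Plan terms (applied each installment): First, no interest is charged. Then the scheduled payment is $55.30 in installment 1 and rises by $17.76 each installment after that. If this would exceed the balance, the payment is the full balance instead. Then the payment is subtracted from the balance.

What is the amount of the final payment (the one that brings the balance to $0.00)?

# | Opening | Payment | End bal
1 | $538.42 | $55.30 | $483.12
2 | $483.12 | $73.06 | $410.06
3 | $410.06 | $90.82 | $319.24
4 | $319.24 | $108.58 | $210.66
5 | $210.66 | $126.34 | $84.32
6 | $84.32 | $84.32 | $0.00

$84.32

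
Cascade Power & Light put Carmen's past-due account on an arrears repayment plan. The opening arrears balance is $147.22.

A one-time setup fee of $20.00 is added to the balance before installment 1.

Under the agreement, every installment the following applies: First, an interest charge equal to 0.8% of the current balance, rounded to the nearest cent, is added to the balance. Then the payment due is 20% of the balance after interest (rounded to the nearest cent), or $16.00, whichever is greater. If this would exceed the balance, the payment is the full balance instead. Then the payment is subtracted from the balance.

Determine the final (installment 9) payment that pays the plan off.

$8.30

Installment 1: $167.22 +$1.34 interest = $168.56; pay $33.71 → $134.85
Installment 2: $134.85 +$1.08 interest = $135.93; pay $27.19 → $108.74
Installment 3: $108.74 +$0.87 interest = $109.61; pay $21.92 → $87.69
Installment 4: $87.69 +$0.70 interest = $88.39; pay $17.68 → $70.71
Installment 5: $70.71 +$0.57 interest = $71.28; pay $16.00 → $55.28
Installment 6: $55.28 +$0.44 interest = $55.72; pay $16.00 → $39.72
Installment 7: $39.72 +$0.32 interest = $40.04; pay $16.00 → $24.04
Installment 8: $24.04 +$0.19 interest = $24.23; pay $16.00 → $8.23
Installment 9: $8.23 +$0.07 interest = $8.30; pay $8.30 → $0.00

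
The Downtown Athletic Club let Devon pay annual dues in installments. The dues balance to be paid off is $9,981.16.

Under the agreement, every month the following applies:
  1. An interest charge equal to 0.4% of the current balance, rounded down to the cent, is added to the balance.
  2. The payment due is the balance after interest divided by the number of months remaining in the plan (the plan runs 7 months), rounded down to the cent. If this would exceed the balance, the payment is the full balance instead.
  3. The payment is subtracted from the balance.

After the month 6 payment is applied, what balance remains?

Month 1: opening $9,981.16; interest $39.92 → $10,021.08; payment $1,431.58; balance $8,589.50
Month 2: opening $8,589.50; interest $34.35 → $8,623.85; payment $1,437.30; balance $7,186.55
Month 3: opening $7,186.55; interest $28.74 → $7,215.29; payment $1,443.05; balance $5,772.24
Month 4: opening $5,772.24; interest $23.08 → $5,795.32; payment $1,448.83; balance $4,346.49
Month 5: opening $4,346.49; interest $17.38 → $4,363.87; payment $1,454.62; balance $2,909.25
Month 6: opening $2,909.25; interest $11.63 → $2,920.88; payment $1,460.44; balance $1,460.44

$1,460.44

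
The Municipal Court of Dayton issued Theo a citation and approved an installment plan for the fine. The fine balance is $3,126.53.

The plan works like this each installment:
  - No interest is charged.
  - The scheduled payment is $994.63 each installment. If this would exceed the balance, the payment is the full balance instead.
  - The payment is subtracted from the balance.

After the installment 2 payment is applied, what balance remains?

$1,137.27

Installment 1: $3,126.53 − $994.63 → $2,131.90
Installment 2: $2,131.90 − $994.63 → $1,137.27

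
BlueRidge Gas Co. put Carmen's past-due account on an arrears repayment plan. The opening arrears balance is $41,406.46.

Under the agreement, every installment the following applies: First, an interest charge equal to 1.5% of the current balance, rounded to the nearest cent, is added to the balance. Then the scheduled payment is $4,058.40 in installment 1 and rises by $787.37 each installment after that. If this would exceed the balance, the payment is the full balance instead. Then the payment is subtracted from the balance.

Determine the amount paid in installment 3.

Installment 1: $41,406.46 +$621.10 interest = $42,027.56; pay $4,058.40 → $37,969.16
Installment 2: $37,969.16 +$569.54 interest = $38,538.70; pay $4,845.77 → $33,692.93
Installment 3: $33,692.93 +$505.39 interest = $34,198.32; pay $5,633.14 → $28,565.18

$5,633.14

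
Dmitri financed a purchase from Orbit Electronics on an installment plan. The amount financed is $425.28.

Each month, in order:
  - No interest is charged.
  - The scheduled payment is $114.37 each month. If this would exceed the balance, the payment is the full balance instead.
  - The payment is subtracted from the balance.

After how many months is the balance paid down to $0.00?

4

Month 1: $425.28 − $114.37 → $310.91
Month 2: $310.91 − $114.37 → $196.54
Month 3: $196.54 − $114.37 → $82.17
Month 4: $82.17 − $82.17 → $0.00
Balance reaches $0.00 in month 4.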